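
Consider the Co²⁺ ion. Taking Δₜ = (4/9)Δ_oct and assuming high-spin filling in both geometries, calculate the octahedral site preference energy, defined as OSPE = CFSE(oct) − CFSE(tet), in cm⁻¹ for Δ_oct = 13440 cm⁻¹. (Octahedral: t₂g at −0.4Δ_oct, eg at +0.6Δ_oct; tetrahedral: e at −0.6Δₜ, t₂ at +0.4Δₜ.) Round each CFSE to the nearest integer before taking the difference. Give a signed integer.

Co sits in group 9; removing 2 electrons leaves Co²⁺ with 9 − 2 = 7 d electrons.
Octahedral (high-spin): t2g^5 e_g^2, CFSE = 5(−0.4) + 2(+0.6) = -0.8Δ_oct = -0.8 × 13440 = -10752 cm⁻¹.
Tetrahedral e^4 t2^3 gives -1.2Δₜ = -1.2 × (4/9) × 13440 = -7168 cm⁻¹.
Subtracting, OSPE = -10752 − (-7168) = -3584 cm⁻¹.

-3584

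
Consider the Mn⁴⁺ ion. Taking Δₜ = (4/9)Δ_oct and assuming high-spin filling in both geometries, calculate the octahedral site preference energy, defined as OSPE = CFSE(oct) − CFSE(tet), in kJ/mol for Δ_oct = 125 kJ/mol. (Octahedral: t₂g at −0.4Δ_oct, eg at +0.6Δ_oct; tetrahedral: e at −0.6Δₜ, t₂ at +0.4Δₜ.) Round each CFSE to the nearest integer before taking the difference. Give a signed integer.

-106

Mn is in group 7, so Mn⁴⁺ is d³ (7 − 4 = 3).
Octahedral (high-spin): t₂g³ eg⁰, CFSE = 3(−0.4) + 0(+0.6) = -1.2Δ_oct = -1.2 × 125 = -150 kJ/mol.
Tetrahedral e² t₂¹ gives -0.8Δₜ = -0.8 × (4/9) × 125 = -44 kJ/mol.
OSPE = CFSE(oct) − CFSE(tet) = -150 − (-44) = -106 kJ/mol.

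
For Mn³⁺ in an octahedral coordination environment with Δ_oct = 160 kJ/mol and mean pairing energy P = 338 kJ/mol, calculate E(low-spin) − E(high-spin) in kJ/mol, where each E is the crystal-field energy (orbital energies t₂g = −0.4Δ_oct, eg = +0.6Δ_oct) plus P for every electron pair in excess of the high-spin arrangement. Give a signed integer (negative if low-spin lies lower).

Mn sits in group 7; removing 3 electrons leaves Mn³⁺ with 7 − 3 = 4 d electrons.
In the high-spin limit (t₂g³ eg¹) the orbital term is -0.6Δ_oct = -96 kJ/mol, with no excess pairing.
For low-spin the configuration is t₂g⁴ eg⁰: orbital energy -1.6 × 160 = -256 kJ/mol, and 1 additional pair relative to high-spin adds 338 kJ/mol, giving 82 kJ/mol.
Thus E(LS) − E(HS) = 178 kJ/mol.

178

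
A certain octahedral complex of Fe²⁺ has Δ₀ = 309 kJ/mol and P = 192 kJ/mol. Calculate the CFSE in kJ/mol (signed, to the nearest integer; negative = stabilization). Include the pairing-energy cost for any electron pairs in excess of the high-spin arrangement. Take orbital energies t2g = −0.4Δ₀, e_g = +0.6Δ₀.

Fe sits in group 8; removing 2 electrons leaves Fe²⁺ with 8 − 2 = 6 d electrons.
Since Δ₀ = 309 kJ/mol > P = 192 kJ/mol, the complex adopts the low-spin configuration.
That gives t2g^6 e_g^0.
Orbital CFSE = -2.4Δ₀ = -2.4 × 309 = -742 kJ/mol.
Excess pairs vs high-spin: 3 − 1 = 2; pairing cost = +384 kJ/mol.
Net CFSE = -742 + 384 = -358 kJ/mol.

-358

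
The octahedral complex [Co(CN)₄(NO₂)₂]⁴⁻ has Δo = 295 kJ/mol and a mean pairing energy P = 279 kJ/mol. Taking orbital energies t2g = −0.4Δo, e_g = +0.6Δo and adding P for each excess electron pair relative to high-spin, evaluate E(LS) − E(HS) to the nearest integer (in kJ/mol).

-16

Ligand charges: 4×(-1) from CN⁻ and 2×(-1) from NO₂⁻ sum to -6; with overall charge -4, Co is +2.
Co is in group 9, so Co²⁺ is d⁷ (9 − 2 = 7).
High-spin d⁷ fills as t2g^5 e_g^2 with CFSE 5(−0.4) + 2(+0.6) = -0.8Δo = -236 kJ/mol.
For low-spin the configuration is t2g^6 e_g^1: orbital energy -1.8 × 295 = -531 kJ/mol, and 1 additional pair relative to high-spin adds 279 kJ/mol, giving -252 kJ/mol.
The difference is -252 − (-236) = -16 kJ/mol, so low-spin lies lower.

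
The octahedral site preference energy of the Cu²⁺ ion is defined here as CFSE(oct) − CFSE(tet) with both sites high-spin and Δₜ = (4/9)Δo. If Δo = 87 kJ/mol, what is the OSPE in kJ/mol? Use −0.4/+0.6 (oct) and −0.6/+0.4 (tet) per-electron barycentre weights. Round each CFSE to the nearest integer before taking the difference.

-37

Group 11 minus oxidation state +2 gives a d⁹ configuration for Cu²⁺.
Octahedral high-spin t2g^6 e_g^3: CFSE = -0.6 × 87 = -52 kJ/mol.
In a tetrahedral site the filling is e^4 t2^5: CFSE(tet) = -0.4Δₜ = -0.4 × (4/9)(87) = -15 kJ/mol.
OSPE = CFSE(oct) − CFSE(tet) = -52 − (-15) = -37 kJ/mol.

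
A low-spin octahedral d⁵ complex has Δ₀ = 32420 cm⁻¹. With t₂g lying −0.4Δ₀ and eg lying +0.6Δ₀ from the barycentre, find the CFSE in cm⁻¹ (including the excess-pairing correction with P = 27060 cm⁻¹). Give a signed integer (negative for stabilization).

-10720

The d⁵ electrons fill as t₂g⁵ eg⁰.
The orbital stabilization is -2.0Δ₀ = -2.0 × 32420 = -64840 cm⁻¹.
High-spin d⁵ would be t₂g³ eg² with 0 pairs; low-spin has 2, so 2 excess pairs cost +2P = +54120 cm⁻¹.
Combining: -64840 + 54120 = -10720 cm⁻¹.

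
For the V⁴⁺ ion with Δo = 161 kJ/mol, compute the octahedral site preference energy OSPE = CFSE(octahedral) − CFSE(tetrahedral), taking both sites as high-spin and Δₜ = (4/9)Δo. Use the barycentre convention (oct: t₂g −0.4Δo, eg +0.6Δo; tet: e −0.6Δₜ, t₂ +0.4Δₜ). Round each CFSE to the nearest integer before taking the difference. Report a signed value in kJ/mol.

V⁴⁺: group 5, so d-count = 5 − 4 = 1.
Octahedral (high-spin): t₂g¹ eg⁰, CFSE = 1(−0.4) + 0(+0.6) = -0.4Δo = -0.4 × 161 = -64 kJ/mol.
In a tetrahedral site the filling is e¹ t₂⁰: CFSE(tet) = -0.6Δₜ = -0.6 × (4/9)(161) = -43 kJ/mol.
Subtracting, OSPE = -64 − (-43) = -21 kJ/mol.

-21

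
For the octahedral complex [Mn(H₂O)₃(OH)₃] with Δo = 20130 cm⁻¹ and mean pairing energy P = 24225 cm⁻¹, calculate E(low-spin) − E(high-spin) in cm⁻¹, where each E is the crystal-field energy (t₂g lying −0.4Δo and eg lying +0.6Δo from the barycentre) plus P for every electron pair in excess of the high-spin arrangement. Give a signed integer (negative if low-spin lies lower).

Ligand charges: 3×(+0) from H₂O and 3×(-1) from OH⁻ sum to -3; with overall charge +0, Mn is +3.
Mn³⁺: group 7, so d-count = 7 − 3 = 4.
High-spin d⁴ fills as t₂g³ eg¹ with CFSE 3(−0.4) + 1(+0.6) = -0.6Δo = -12078 cm⁻¹.
For low-spin the configuration is t₂g⁴ eg⁰: orbital energy -1.6 × 20130 = -32208 cm⁻¹, and 1 additional pair relative to high-spin adds 24225 cm⁻¹, giving -7983 cm⁻¹.
The difference is -7983 − (-12078) = 4095 cm⁻¹, so high-spin lies lower.

4095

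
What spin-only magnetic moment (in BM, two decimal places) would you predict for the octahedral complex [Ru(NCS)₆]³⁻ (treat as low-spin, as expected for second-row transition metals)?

1.73 BM

Each NCS⁻ contributes -1; 6 × (-1) = -6. With overall charge -3, Ru is in the +3 oxidation state.
Ru sits in group 8; removing 3 electrons leaves Ru³⁺ with 8 − 3 = 5 d electrons.
Configuration: t₂g⁵ eg⁰ → 1 unpaired electron.
μ(spin-only) = √[1(1+2)] = √3 ≈ 1.73 BM.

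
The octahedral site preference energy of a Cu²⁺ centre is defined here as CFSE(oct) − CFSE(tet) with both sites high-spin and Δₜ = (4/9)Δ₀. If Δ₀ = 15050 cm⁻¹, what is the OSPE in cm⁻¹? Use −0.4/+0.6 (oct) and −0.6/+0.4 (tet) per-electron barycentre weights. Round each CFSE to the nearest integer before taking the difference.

Group 11 minus oxidation state +2 gives a d⁹ configuration for Cu²⁺.
Octahedral high-spin t₂g⁶ eg³: CFSE = -0.6 × 15050 = -9030 cm⁻¹.
Tetrahedral e⁴ t₂⁵ gives -0.4Δₜ = -0.4 × (4/9) × 15050 = -2676 cm⁻¹.
OSPE = CFSE(oct) − CFSE(tet) = -9030 − (-2676) = -6354 cm⁻¹.

-6354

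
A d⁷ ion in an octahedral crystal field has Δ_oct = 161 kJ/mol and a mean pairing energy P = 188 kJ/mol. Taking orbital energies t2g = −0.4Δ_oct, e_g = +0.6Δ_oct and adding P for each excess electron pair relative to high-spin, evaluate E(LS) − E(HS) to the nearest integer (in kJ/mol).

27

High-spin d⁷ fills as t2g^5 e_g^2 with CFSE 5(−0.4) + 2(+0.6) = -0.8Δ_oct = -129 kJ/mol.
Low-spin t2g^6 e_g^1 gives -1.8Δ_oct = -290 kJ/mol, but forming 1 extra pair costs 1P = 188 kJ/mol, so E(LS) = -290 + 188 = -102 kJ/mol.
E(LS) − E(HS) = -102 − (-129) = 27 kJ/mol.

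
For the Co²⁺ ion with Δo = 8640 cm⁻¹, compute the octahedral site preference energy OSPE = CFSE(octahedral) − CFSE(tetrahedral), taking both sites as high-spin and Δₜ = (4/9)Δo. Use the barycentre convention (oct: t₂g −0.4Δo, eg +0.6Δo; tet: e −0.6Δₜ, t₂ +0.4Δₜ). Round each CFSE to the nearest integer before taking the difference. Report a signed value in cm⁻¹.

-2304

Co is in group 9, so Co²⁺ is d⁷ (9 − 2 = 7).
Octahedral (high-spin): t2g^5 e_g^2, CFSE = 5(−0.4) + 2(+0.6) = -0.8Δo = -0.8 × 8640 = -6912 cm⁻¹.
Tetrahedral: e^4 t2^3, CFSE = 4(−0.6) + 3(+0.4) = -1.2Δₜ = -1.2 × (4/9) × 8640 = -4608 cm⁻¹.
Subtracting, OSPE = -6912 − (-4608) = -2304 cm⁻¹.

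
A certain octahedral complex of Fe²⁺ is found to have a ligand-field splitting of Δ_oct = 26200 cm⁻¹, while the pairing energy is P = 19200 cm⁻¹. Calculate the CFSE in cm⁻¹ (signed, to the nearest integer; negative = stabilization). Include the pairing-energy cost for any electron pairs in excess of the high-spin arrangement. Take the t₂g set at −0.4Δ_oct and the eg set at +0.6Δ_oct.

-24480

Fe sits in group 8; removing 2 electrons leaves Fe²⁺ with 8 − 2 = 6 d electrons.
With Δ_oct > P the complex is low-spin.
That gives t₂g⁶ eg⁰.
Orbital CFSE = -2.4Δ_oct = -2.4 × 26200 = -62880 cm⁻¹.
Excess pairs vs high-spin: 3 − 1 = 2; pairing cost = +38400 cm⁻¹.
Net CFSE = -62880 + 38400 = -24480 cm⁻¹.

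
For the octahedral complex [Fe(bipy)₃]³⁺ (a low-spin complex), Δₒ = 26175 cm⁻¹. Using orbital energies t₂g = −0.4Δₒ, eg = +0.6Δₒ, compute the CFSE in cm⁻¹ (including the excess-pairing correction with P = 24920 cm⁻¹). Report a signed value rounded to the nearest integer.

bipy is neutral, so the +3 overall charge sits on Fe: oxidation state +3.
Fe³⁺: group 8, so d-count = 8 − 3 = 5.
The d⁵ electrons fill as t₂g⁵ eg⁰.
CFSE(orbital) = 5×(-0.4Δₒ) + 0×(0.6Δₒ) = -2.0Δₒ; with Δₒ = 26175 cm⁻¹ that is -52350 cm⁻¹.
Relative to high-spin t₂g³ eg² (0 paired), the low-spin configuration has 2 additional pairs, contributing +2 × 24920 = +49840 cm⁻¹.
Combining: -52350 + 49840 = -2510 cm⁻¹.

-2510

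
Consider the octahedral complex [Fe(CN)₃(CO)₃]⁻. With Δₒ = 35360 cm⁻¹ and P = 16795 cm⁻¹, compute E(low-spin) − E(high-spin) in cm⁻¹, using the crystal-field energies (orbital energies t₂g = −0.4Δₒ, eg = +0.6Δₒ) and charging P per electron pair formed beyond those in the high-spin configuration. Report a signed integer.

-37130

Ligand charges: 3×(-1) from CN⁻ and 3×(+0) from CO sum to -3; with overall charge -1, Fe is +2.
Fe is in group 8, so Fe²⁺ is d⁶ (8 − 2 = 6).
High-spin d⁶ fills as t₂g⁴ eg² with CFSE 4(−0.4) + 2(+0.6) = -0.4Δₒ = -14144 cm⁻¹.
Low-spin: t₂g⁶ eg⁰, orbital CFSE = -2.4Δₒ = -84864 cm⁻¹; plus 2 excess pairs × P = +33590 cm⁻¹; total -51274 cm⁻¹.
Thus E(LS) − E(HS) = -37130 cm⁻¹.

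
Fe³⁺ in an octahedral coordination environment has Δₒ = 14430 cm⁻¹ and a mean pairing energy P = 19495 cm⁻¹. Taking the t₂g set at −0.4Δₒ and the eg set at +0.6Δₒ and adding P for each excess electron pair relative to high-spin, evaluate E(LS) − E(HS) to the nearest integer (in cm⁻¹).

10130

Fe is in group 8, so Fe³⁺ is d⁵ (8 − 3 = 5).
High-spin: t₂g³ eg², CFSE = 0.0Δₒ = 0 cm⁻¹.
For low-spin the configuration is t₂g⁵ eg⁰: orbital energy -2.0 × 14430 = -28860 cm⁻¹, and 2 additional pairs relative to high-spin add 38990 cm⁻¹, giving 10130 cm⁻¹.
E(LS) − E(HS) = 10130 − (0) = 10130 cm⁻¹.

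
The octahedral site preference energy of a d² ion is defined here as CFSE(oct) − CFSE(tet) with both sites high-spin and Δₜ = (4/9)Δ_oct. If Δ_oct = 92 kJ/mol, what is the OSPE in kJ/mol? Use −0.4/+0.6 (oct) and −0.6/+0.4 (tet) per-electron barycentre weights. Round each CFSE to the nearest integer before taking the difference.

-25

Octahedral (high-spin): t₂g² eg⁰, CFSE = 2(−0.4) + 0(+0.6) = -0.8Δ_oct = -0.8 × 92 = -74 kJ/mol.
Tetrahedral: e² t₂⁰, CFSE = 2(−0.6) + 0(+0.4) = -1.2Δₜ = -1.2 × (4/9) × 92 = -49 kJ/mol.
OSPE = CFSE(oct) − CFSE(tet) = -74 − (-49) = -25 kJ/mol.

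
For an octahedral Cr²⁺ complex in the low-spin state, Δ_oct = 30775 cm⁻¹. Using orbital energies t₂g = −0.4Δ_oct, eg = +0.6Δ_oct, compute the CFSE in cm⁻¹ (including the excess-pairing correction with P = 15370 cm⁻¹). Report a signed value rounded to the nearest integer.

Cr sits in group 6; removing 2 electrons leaves Cr²⁺ with 6 − 2 = 4 d electrons.
Electron filling gives t₂g⁴ eg⁰.
CFSE(orbital) = 4×(-0.4Δ_oct) + 0×(0.6Δ_oct) = -1.6Δ_oct; with Δ_oct = 30775 cm⁻¹ that is -49240 cm⁻¹.
Pairing penalty: 1 pair vs 0 in the high-spin reference → 1 extra × P = 15370 cm⁻¹.
Overall CFSE = -49240 + 15370 = -33870 cm⁻¹.

-33870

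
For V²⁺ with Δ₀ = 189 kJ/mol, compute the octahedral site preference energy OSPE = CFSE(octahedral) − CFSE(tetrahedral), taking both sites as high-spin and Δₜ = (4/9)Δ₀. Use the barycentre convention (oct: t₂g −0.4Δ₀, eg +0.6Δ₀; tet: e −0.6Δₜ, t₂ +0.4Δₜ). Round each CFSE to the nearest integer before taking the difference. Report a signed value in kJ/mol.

-160

Group 5 minus oxidation state +2 gives a d³ configuration for V²⁺.
Octahedral (high-spin): t2g^3 e_g^0, CFSE = 3(−0.4) + 0(+0.6) = -1.2Δ₀ = -1.2 × 189 = -227 kJ/mol.
Tetrahedral e^2 t2^1 gives -0.8Δₜ = -0.8 × (4/9) × 189 = -67 kJ/mol.
Subtracting, OSPE = -227 − (-67) = -160 kJ/mol.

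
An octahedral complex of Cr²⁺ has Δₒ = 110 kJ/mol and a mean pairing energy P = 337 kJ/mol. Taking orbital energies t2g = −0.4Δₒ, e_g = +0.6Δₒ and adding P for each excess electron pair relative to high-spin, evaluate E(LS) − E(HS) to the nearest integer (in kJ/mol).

227

Group 6 minus oxidation state +2 gives a d⁴ configuration for Cr²⁺.
High-spin: t2g^3 e_g^1, CFSE = -0.6Δₒ = -66 kJ/mol.
Low-spin t2g^4 e_g^0 gives -1.6Δₒ = -176 kJ/mol, but forming 1 extra pair costs 1P = 337 kJ/mol, so E(LS) = -176 + 337 = 161 kJ/mol.
E(LS) − E(HS) = 161 − (-66) = 227 kJ/mol.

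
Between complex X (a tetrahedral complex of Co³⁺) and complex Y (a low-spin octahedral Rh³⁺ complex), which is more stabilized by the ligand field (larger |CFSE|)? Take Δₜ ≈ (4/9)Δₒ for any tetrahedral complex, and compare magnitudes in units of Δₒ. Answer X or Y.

X: Co³⁺: group 9, so d-count = 9 − 3 = 6; Tetrahedral splitting is small, so the complex is high-spin; e³ t₂³, CFSE = -0.6Δₜ ≈ -0.27Δₒ.
Y: Group 9 minus oxidation state +3 gives a d⁶ configuration for Rh³⁺; t₂g⁶ eg⁰, CFSE = -2.4Δₒ.
So Y has the larger |CFSE|.

Y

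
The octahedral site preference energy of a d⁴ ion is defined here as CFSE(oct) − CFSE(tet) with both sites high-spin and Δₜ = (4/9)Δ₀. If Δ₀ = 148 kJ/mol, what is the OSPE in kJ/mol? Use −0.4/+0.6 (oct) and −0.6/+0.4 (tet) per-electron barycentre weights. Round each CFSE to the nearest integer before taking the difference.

-63

Octahedral (high-spin): t₂g³ eg¹, CFSE = 3(−0.4) + 1(+0.6) = -0.6Δ₀ = -0.6 × 148 = -89 kJ/mol.
In a tetrahedral site the filling is e² t₂²: CFSE(tet) = -0.4Δₜ = -0.4 × (4/9)(148) = -26 kJ/mol.
OSPE = -89 − (-26) = -63 kJ/mol.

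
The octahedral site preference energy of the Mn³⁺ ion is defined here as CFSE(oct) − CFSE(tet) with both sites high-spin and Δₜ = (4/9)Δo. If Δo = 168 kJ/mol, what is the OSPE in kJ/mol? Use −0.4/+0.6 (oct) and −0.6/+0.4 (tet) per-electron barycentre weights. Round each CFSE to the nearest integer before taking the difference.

-71

Mn is in group 7, so Mn³⁺ is d⁴ (7 − 3 = 4).
Octahedral (high-spin): t₂g³ eg¹, CFSE = 3(−0.4) + 1(+0.6) = -0.6Δo = -0.6 × 168 = -101 kJ/mol.
Tetrahedral: e² t₂², CFSE = 2(−0.6) + 2(+0.4) = -0.4Δₜ = -0.4 × (4/9) × 168 = -30 kJ/mol.
OSPE = CFSE(oct) − CFSE(tet) = -101 − (-30) = -71 kJ/mol.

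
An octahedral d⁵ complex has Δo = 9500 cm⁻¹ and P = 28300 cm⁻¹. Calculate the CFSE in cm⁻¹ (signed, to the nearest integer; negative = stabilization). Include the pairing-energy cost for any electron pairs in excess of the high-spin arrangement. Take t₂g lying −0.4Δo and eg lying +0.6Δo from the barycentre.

With Δo < P the complex is high-spin.
Filling d⁵ accordingly: t₂g³ eg².
Orbital CFSE = 0.0Δo = 0.0 × 9500 = 0 cm⁻¹.
High-spin has no excess pairs, so no pairing correction applies.

0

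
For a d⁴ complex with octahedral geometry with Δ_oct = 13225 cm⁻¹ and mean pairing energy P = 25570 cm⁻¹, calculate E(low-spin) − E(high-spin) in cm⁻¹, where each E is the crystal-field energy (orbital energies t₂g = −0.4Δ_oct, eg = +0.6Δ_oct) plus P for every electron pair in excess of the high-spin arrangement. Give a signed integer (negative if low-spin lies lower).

High-spin d⁴ fills as t₂g³ eg¹ with CFSE 3(−0.4) + 1(+0.6) = -0.6Δ_oct = -7935 cm⁻¹.
Low-spin t₂g⁴ eg⁰ gives -1.6Δ_oct = -21160 cm⁻¹, but forming 1 extra pair costs 1P = 25570 cm⁻¹, so E(LS) = -21160 + 25570 = 4410 cm⁻¹.
The difference is 4410 − (-7935) = 12345 cm⁻¹, so high-spin lies lower.

12345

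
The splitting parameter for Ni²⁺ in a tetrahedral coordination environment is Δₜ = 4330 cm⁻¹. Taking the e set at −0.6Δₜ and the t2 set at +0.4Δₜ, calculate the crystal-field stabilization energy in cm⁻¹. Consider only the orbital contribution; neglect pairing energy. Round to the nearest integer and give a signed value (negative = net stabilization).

-3464

Ni is in group 10, so Ni²⁺ is d⁸ (10 − 2 = 8).
Tetrahedral fields are weak (Δₜ ≈ 4/9 Δₒ), so electrons fill high-spin.
Configuration: e^4 t2^4.
CFSE(orbital) = 4×(-0.6Δₜ) + 4×(0.4Δₜ) = -0.8Δₜ; with Δₜ = 4330 cm⁻¹ that is -3464 cm⁻¹.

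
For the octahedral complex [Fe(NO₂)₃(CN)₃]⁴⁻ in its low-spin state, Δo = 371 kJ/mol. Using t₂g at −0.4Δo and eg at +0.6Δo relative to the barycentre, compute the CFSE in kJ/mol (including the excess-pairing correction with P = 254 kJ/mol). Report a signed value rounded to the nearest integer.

Ligand charges: 3×(-1) from NO₂⁻ and 3×(-1) from CN⁻ sum to -6; with overall charge -4, Fe is +2.
Group 8 minus oxidation state +2 gives a d⁶ configuration for Fe²⁺.
The d⁶ electrons fill as t₂g⁶ eg⁰.
CFSE(orbital) = 6×(-0.4Δo) + 0×(0.6Δo) = -2.4Δo; with Δo = 371 kJ/mol that is -890 kJ/mol.
High-spin d⁶ would be t₂g⁴ eg² with 1 pair; low-spin has 3, so 2 excess pairs cost +2P = +508 kJ/mol.
Overall CFSE = -890 + 508 = -382 kJ/mol.

-382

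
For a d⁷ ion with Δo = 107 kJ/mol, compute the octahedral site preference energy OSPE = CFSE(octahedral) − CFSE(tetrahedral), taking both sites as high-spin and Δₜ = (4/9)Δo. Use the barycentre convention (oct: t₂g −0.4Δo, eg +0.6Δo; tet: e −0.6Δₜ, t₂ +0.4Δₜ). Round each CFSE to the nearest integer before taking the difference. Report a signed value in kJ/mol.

In an octahedral site d⁷ (HS) is t₂g⁵ eg², giving CFSE(oct) = -0.8Δo = -86 kJ/mol.
Tetrahedral: e⁴ t₂³, CFSE = 4(−0.6) + 3(+0.4) = -1.2Δₜ = -1.2 × (4/9) × 107 = -57 kJ/mol.
Subtracting, OSPE = -86 − (-57) = -29 kJ/mol.

-29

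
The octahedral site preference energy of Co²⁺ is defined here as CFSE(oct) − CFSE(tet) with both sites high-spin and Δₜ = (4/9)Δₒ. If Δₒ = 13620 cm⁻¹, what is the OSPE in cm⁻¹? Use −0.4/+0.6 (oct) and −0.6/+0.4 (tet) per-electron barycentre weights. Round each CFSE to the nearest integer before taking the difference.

Co²⁺: group 9, so d-count = 9 − 2 = 7.
Octahedral (high-spin): t₂g⁵ eg², CFSE = 5(−0.4) + 2(+0.6) = -0.8Δₒ = -0.8 × 13620 = -10896 cm⁻¹.
Tetrahedral: e⁴ t₂³, CFSE = 4(−0.6) + 3(+0.4) = -1.2Δₜ = -1.2 × (4/9) × 13620 = -7264 cm⁻¹.
OSPE = -10896 − (-7264) = -3632 cm⁻¹.

-3632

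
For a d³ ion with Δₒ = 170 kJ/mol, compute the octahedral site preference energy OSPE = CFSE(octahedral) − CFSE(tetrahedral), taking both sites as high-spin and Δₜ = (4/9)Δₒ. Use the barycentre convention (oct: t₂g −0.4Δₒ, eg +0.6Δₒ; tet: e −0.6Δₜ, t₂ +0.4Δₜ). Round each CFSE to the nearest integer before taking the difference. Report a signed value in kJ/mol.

-144

In an octahedral site d³ (HS) is t2g^3 e_g^0, giving CFSE(oct) = -1.2Δₒ = -204 kJ/mol.
Tetrahedral e^2 t2^1 gives -0.8Δₜ = -0.8 × (4/9) × 170 = -60 kJ/mol.
OSPE = CFSE(oct) − CFSE(tet) = -204 − (-60) = -144 kJ/mol.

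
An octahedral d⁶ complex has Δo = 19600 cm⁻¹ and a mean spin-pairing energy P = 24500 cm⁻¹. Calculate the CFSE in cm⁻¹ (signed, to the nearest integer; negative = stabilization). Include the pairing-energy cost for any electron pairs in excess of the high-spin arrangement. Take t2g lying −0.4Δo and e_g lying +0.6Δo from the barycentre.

-7840

With Δo < P the complex is high-spin.
That gives t2g^4 e_g^2.
Orbital CFSE = -0.4Δo = -0.4 × 19600 = -7840 cm⁻¹.
High-spin has no excess pairs, so no pairing correction applies.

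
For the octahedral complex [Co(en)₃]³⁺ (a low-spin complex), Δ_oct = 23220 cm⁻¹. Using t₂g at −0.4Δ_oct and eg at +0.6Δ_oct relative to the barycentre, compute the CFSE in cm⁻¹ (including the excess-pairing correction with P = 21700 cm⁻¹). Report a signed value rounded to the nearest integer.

en is neutral, so the +3 overall charge sits on Co: oxidation state +3.
Co³⁺: group 9, so d-count = 9 − 3 = 6.
The d⁶ electrons fill as t₂g⁶ eg⁰.
CFSE(orbital) = 6×(-0.4Δ_oct) + 0×(0.6Δ_oct) = -2.4Δ_oct; with Δ_oct = 23220 cm⁻¹ that is -55728 cm⁻¹.
Relative to high-spin t₂g⁴ eg² (1 paired), the low-spin configuration has 2 additional pairs, contributing +2 × 21700 = +43400 cm⁻¹.
Overall CFSE = -55728 + 43400 = -12328 cm⁻¹.

-12328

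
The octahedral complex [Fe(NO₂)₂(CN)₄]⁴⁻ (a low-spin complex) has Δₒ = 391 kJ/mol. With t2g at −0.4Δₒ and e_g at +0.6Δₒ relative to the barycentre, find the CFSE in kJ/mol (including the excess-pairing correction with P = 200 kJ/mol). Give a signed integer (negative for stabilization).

-538

Ligand charges: 2×(-1) from NO₂⁻ and 4×(-1) from CN⁻ sum to -6; with overall charge -4, Fe is +2.
Fe sits in group 8; removing 2 electrons leaves Fe²⁺ with 8 − 2 = 6 d electrons.
Configuration: t2g^6 e_g^0.
The orbital stabilization is -2.4Δₒ = -2.4 × 391 = -938 kJ/mol.
Pairing penalty: 3 pairs vs 1 in the high-spin reference → 2 extra × P = 400 kJ/mol.
Combining: -938 + 400 = -538 kJ/mol.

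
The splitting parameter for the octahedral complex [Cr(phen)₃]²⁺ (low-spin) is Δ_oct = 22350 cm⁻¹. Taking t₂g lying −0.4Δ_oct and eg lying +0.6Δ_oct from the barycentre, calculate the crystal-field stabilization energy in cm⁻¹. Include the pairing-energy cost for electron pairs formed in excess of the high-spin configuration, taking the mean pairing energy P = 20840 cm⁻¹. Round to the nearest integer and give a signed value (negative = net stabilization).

phen is neutral, so the +2 overall charge sits on Cr: oxidation state +2.
Cr sits in group 6; removing 2 electrons leaves Cr²⁺ with 6 − 2 = 4 d electrons.
Electron filling gives t₂g⁴ eg⁰.
CFSE(orbital) = 4×(-0.4Δ_oct) + 0×(0.6Δ_oct) = -1.6Δ_oct; with Δ_oct = 22350 cm⁻¹ that is -35760 cm⁻¹.
Relative to high-spin t₂g³ eg¹ (0 paired), the low-spin configuration has 1 additional pair, contributing +1 × 20840 = +20840 cm⁻¹.
Combining: -35760 + 20840 = -14920 cm⁻¹.

-14920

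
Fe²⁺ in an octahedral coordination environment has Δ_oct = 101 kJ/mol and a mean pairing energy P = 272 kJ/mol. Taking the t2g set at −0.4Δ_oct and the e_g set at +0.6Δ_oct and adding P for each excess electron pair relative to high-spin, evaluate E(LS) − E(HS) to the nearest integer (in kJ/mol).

342

Fe²⁺: group 8, so d-count = 8 − 2 = 6.
In the high-spin limit (t2g^4 e_g^2) the orbital term is -0.4Δ_oct = -40 kJ/mol, with no excess pairing.
For low-spin the configuration is t2g^6 e_g^0: orbital energy -2.4 × 101 = -242 kJ/mol, and 2 additional pairs relative to high-spin add 544 kJ/mol, giving 302 kJ/mol.
The difference is 302 − (-40) = 342 kJ/mol, so high-spin lies lower.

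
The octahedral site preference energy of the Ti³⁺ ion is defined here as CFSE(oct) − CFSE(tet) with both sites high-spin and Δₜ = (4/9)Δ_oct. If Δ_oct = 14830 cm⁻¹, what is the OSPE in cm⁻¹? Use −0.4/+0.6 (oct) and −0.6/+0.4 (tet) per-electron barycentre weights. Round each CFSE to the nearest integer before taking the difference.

Group 4 minus oxidation state +3 gives a d¹ configuration for Ti³⁺.
In an octahedral site d¹ (HS) is t₂g¹ eg⁰, giving CFSE(oct) = -0.4Δ_oct = -5932 cm⁻¹.
Tetrahedral e¹ t₂⁰ gives -0.6Δₜ = -0.6 × (4/9) × 14830 = -3955 cm⁻¹.
Subtracting, OSPE = -5932 − (-3955) = -1977 cm⁻¹.

-1977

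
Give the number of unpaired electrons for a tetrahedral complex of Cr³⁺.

Cr³⁺: group 6, so d-count = 6 − 3 = 3.
Tetrahedral splitting is small, so the complex is high-spin.
Configuration: e² t₂¹, giving 3 unpaired electrons.

3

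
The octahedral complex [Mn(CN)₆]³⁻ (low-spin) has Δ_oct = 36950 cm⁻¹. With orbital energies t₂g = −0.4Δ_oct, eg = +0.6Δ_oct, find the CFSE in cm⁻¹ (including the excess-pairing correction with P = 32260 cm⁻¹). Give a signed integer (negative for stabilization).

Each CN⁻ contributes -1; 6 × (-1) = -6. With overall charge -3, Mn is in the +3 oxidation state.
Mn is in group 7, so Mn³⁺ is d⁴ (7 − 3 = 4).
Electron filling gives t₂g⁴ eg⁰.
Orbital CFSE = 4(-0.4) + 0(0.6) = -1.6Δ_oct = -1.6 × 36950 = -59120 cm⁻¹.
Relative to high-spin t₂g³ eg¹ (0 paired), the low-spin configuration has 1 additional pair, contributing +1 × 32260 = +32260 cm⁻¹.
Net CFSE = -59120 + 32260 = -26860 cm⁻¹.

-26860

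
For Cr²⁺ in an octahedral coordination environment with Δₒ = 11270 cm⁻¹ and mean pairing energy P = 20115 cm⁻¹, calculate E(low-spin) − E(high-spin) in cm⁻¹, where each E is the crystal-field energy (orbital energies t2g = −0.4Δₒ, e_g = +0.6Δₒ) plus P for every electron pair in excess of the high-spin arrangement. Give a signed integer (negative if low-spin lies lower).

Group 6 minus oxidation state +2 gives a d⁴ configuration for Cr²⁺.
High-spin: t2g^3 e_g^1, CFSE = -0.6Δₒ = -6762 cm⁻¹.
Low-spin: t2g^4 e_g^0, orbital CFSE = -1.6Δₒ = -18032 cm⁻¹; plus 1 excess pair × P = +20115 cm⁻¹; total 2083 cm⁻¹.
E(LS) − E(HS) = 2083 − (-6762) = 8845 cm⁻¹.

8845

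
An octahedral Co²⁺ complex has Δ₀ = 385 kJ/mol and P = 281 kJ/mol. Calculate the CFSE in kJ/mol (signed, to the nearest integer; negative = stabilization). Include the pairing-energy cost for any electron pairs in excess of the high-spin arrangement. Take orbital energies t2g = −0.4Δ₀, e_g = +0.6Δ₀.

Co²⁺: group 9, so d-count = 9 − 2 = 7.
With Δ₀ > P the complex is low-spin.
Filling d⁷ accordingly: t2g^6 e_g^1.
Orbital CFSE = -1.8Δ₀ = -1.8 × 385 = -693 kJ/mol.
Excess pairs vs high-spin: 3 − 2 = 1; pairing cost = +281 kJ/mol.
Net CFSE = -693 + 281 = -412 kJ/mol.

-412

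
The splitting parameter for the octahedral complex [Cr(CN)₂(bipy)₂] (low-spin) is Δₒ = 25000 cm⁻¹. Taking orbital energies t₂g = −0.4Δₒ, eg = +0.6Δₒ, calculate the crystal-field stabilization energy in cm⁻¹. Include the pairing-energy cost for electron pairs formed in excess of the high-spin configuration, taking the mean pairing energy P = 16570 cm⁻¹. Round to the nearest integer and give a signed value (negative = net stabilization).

Ligand charges: 2×(-1) from CN⁻ and 2×(+0) from bipy sum to -2; with overall charge +0, Cr is +2.
Cr is in group 6, so Cr²⁺ is d⁴ (6 − 2 = 4).
The d⁴ electrons fill as t₂g⁴ eg⁰.
CFSE(orbital) = 4×(-0.4Δₒ) + 0×(0.6Δₒ) = -1.6Δₒ; with Δₒ = 25000 cm⁻¹ that is -40000 cm⁻¹.
Pairing penalty: 1 pair vs 0 in the high-spin reference → 1 extra × P = 16570 cm⁻¹.
Overall CFSE = -40000 + 16570 = -23430 cm⁻¹.

-23430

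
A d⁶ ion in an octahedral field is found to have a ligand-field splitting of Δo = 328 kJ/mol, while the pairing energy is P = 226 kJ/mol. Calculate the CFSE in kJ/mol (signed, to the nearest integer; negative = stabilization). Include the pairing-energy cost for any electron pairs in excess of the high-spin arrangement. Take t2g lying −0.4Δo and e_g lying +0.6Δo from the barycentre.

-335

Δo > P, so pairing is preferred: the ground state is low-spin.
That gives t2g^6 e_g^0.
Orbital CFSE = -2.4Δo = -2.4 × 328 = -787 kJ/mol.
Excess pairs vs high-spin: 3 − 1 = 2; pairing cost = +452 kJ/mol.
Net CFSE = -787 + 452 = -335 kJ/mol.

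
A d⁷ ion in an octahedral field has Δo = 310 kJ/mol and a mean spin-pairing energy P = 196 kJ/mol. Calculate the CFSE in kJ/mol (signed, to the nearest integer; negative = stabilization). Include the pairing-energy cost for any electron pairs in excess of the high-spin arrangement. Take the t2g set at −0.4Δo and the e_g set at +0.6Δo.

With Δo > P the complex is low-spin.
That gives t2g^6 e_g^1.
Orbital CFSE = -1.8Δo = -1.8 × 310 = -558 kJ/mol.
Excess pairs vs high-spin: 3 − 2 = 1; pairing cost = +196 kJ/mol.
Net CFSE = -558 + 196 = -362 kJ/mol.

-362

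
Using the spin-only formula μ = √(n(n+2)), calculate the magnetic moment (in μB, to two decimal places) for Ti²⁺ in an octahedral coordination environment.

Ti²⁺: group 4, so d-count = 4 − 2 = 2.
Configuration: t₂g² eg⁰ → 2 unpaired electrons.
μ(spin-only) = √[2(2+2)] = √8 ≈ 2.83 μB.

2.83 μB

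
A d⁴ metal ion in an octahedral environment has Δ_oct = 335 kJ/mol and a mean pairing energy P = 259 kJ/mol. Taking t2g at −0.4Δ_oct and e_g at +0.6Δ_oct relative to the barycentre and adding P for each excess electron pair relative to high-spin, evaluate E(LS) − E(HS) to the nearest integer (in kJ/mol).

-76

High-spin d⁴ fills as t2g^3 e_g^1 with CFSE 3(−0.4) + 1(+0.6) = -0.6Δ_oct = -201 kJ/mol.
Low-spin: t2g^4 e_g^0, orbital CFSE = -1.6Δ_oct = -536 kJ/mol; plus 1 excess pair × P = +259 kJ/mol; total -277 kJ/mol.
E(LS) − E(HS) = -277 − (-201) = -76 kJ/mol.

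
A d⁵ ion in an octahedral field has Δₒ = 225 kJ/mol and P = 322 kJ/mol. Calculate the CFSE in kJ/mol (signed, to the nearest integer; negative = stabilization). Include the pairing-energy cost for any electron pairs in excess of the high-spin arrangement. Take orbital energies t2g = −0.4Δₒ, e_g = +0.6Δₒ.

Δₒ < P, so pairing is avoided: the ground state is high-spin.
That gives t2g^3 e_g^2.
Orbital CFSE = 0.0Δₒ = 0.0 × 225 = 0 kJ/mol.
High-spin has no excess pairs, so no pairing correction applies.

0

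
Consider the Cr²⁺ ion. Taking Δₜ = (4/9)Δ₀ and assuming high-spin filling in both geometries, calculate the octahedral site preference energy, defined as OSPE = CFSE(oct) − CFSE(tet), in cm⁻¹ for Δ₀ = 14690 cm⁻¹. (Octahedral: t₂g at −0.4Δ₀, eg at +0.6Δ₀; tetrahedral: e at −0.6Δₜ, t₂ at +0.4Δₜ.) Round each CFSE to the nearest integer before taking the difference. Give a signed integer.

-6202

Group 6 minus oxidation state +2 gives a d⁴ configuration for Cr²⁺.
In an octahedral site d⁴ (HS) is t₂g³ eg¹, giving CFSE(oct) = -0.6Δ₀ = -8814 cm⁻¹.
Tetrahedral: e² t₂², CFSE = 2(−0.6) + 2(+0.4) = -0.4Δₜ = -0.4 × (4/9) × 14690 = -2612 cm⁻¹.
OSPE = CFSE(oct) − CFSE(tet) = -8814 − (-2612) = -6202 cm⁻¹.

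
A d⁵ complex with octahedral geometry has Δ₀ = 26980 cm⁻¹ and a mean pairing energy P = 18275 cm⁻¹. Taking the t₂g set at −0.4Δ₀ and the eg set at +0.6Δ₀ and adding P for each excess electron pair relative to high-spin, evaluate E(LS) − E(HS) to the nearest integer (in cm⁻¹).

High-spin: t₂g³ eg², CFSE = 0.0Δ₀ = 0 cm⁻¹.
For low-spin the configuration is t₂g⁵ eg⁰: orbital energy -2.0 × 26980 = -53960 cm⁻¹, and 2 additional pairs relative to high-spin add 36550 cm⁻¹, giving -17410 cm⁻¹.
Thus E(LS) − E(HS) = -17410 cm⁻¹.

-17410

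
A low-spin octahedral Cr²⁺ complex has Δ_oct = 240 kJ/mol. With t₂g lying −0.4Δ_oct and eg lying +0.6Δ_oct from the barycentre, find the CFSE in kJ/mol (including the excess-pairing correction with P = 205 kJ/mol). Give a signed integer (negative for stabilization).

Group 6 minus oxidation state +2 gives a d⁴ configuration for Cr²⁺.
Electron filling gives t₂g⁴ eg⁰.
Orbital CFSE = 4(-0.4) + 0(0.6) = -1.6Δ_oct = -1.6 × 240 = -384 kJ/mol.
Pairing penalty: 1 pair vs 0 in the high-spin reference → 1 extra × P = 205 kJ/mol.
Net CFSE = -384 + 205 = -179 kJ/mol.

-179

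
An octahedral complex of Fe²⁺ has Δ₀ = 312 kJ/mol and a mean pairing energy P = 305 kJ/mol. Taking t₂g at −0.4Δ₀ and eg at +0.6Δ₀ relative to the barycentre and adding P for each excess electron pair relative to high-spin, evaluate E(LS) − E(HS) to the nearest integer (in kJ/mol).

Fe is in group 8, so Fe²⁺ is d⁶ (8 − 2 = 6).
In the high-spin limit (t₂g⁴ eg²) the orbital term is -0.4Δ₀ = -125 kJ/mol, with no excess pairing.
Low-spin: t₂g⁶ eg⁰, orbital CFSE = -2.4Δ₀ = -749 kJ/mol; plus 2 excess pairs × P = +610 kJ/mol; total -139 kJ/mol.
Thus E(LS) − E(HS) = -14 kJ/mol.

-14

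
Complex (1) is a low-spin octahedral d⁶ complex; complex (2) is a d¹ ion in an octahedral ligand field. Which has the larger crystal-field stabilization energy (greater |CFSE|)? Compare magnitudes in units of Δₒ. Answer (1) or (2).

(1)

(1): t2g^6 e_g^0, CFSE = -2.4Δₒ.
(2): t2g^1 e_g^0, CFSE = -0.4Δₒ.
So (1) has the larger |CFSE|.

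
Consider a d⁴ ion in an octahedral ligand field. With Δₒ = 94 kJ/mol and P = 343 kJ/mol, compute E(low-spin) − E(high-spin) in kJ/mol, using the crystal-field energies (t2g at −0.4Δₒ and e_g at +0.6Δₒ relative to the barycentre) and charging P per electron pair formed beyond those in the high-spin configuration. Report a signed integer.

High-spin d⁴ fills as t2g^3 e_g^1 with CFSE 3(−0.4) + 1(+0.6) = -0.6Δₒ = -56 kJ/mol.
Low-spin t2g^4 e_g^0 gives -1.6Δₒ = -150 kJ/mol, but forming 1 extra pair costs 1P = 343 kJ/mol, so E(LS) = -150 + 343 = 193 kJ/mol.
E(LS) − E(HS) = 193 − (-56) = 249 kJ/mol.

249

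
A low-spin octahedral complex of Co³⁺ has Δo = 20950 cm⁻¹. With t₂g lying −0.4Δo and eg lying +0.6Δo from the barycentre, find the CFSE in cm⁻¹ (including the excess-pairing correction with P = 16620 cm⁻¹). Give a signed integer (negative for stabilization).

-17040

Co is in group 9, so Co³⁺ is d⁶ (9 − 3 = 6).
The d⁶ electrons fill as t₂g⁶ eg⁰.
CFSE(orbital) = 6×(-0.4Δo) + 0×(0.6Δo) = -2.4Δo; with Δo = 20950 cm⁻¹ that is -50280 cm⁻¹.
Pairing penalty: 3 pairs vs 1 in the high-spin reference → 2 extra × P = 33240 cm⁻¹.
Net CFSE = -50280 + 33240 = -17040 cm⁻¹.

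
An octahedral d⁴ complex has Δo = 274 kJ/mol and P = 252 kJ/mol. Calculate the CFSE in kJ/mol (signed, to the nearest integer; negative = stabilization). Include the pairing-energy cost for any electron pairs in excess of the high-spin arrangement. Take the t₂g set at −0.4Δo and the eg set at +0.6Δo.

Since Δo = 274 kJ/mol > P = 252 kJ/mol, the complex adopts the low-spin configuration.
Filling d⁴ accordingly: t₂g⁴ eg⁰.
Orbital CFSE = -1.6Δo = -1.6 × 274 = -438 kJ/mol.
Excess pairs vs high-spin: 1 − 0 = 1; pairing cost = +252 kJ/mol.
Net CFSE = -438 + 252 = -186 kJ/mol.

-186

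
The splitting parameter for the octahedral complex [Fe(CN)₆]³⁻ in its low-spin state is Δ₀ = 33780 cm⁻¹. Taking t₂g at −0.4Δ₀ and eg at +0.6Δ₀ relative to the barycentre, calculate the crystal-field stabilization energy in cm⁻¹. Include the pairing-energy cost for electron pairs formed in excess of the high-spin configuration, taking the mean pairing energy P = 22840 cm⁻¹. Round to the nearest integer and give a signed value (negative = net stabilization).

-21880

Each CN⁻ contributes -1; 6 × (-1) = -6. With overall charge -3, Fe is in the +3 oxidation state.
Fe³⁺: group 8, so d-count = 8 − 3 = 5.
Electron filling gives t₂g⁵ eg⁰.
CFSE(orbital) = 5×(-0.4Δ₀) + 0×(0.6Δ₀) = -2.0Δ₀; with Δ₀ = 33780 cm⁻¹ that is -67560 cm⁻¹.
Relative to high-spin t₂g³ eg² (0 paired), the low-spin configuration has 2 additional pairs, contributing +2 × 22840 = +45680 cm⁻¹.
Overall CFSE = -67560 + 45680 = -21880 cm⁻¹.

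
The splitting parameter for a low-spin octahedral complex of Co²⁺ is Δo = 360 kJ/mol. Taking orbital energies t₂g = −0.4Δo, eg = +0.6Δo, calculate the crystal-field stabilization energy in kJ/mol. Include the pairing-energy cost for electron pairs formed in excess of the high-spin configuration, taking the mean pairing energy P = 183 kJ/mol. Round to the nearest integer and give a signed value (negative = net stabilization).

Co sits in group 9; removing 2 electrons leaves Co²⁺ with 9 − 2 = 7 d electrons.
The d⁷ electrons fill as t₂g⁶ eg¹.
Orbital CFSE = 6(-0.4) + 1(0.6) = -1.8Δo = -1.8 × 360 = -648 kJ/mol.
Relative to high-spin t₂g⁵ eg² (2 paired), the low-spin configuration has 1 additional pair, contributing +1 × 183 = +183 kJ/mol.
Net CFSE = -648 + 183 = -465 kJ/mol.

-465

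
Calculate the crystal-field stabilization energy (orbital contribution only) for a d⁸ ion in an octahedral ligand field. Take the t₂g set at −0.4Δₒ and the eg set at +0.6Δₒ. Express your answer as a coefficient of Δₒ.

Configuration: t₂g⁶ eg².
CFSE = 6(-0.4Δₒ) + 2(0.6Δₒ) = -2.4Δₒ + 1.2Δₒ = -1.2Δₒ.

-1.2 Δₒ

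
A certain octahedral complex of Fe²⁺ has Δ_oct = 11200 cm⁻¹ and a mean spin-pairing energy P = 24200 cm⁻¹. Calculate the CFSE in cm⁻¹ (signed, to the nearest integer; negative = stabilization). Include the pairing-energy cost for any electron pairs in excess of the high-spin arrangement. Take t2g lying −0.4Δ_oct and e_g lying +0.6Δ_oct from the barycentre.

Group 8 minus oxidation state +2 gives a d⁶ configuration for Fe²⁺.
Since Δ_oct = 11200 cm⁻¹ < P = 24200 cm⁻¹, the complex adopts the high-spin configuration.
Configuration: t2g^4 e_g^2.
Orbital CFSE = -0.4Δ_oct = -0.4 × 11200 = -4480 cm⁻¹.
High-spin has no excess pairs, so no pairing correction applies.

-4480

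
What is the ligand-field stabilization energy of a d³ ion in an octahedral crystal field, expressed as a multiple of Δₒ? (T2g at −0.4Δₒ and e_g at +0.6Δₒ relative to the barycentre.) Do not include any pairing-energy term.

-1.2 Δₒ

For octahedral d³ the high- and low-spin configurations coincide.
Configuration: t2g^3 e_g^0.
CFSE = 3(-0.4Δₒ) + 0(0.6Δₒ) = -1.2Δₒ + 0.0Δₒ = -1.2Δₒ.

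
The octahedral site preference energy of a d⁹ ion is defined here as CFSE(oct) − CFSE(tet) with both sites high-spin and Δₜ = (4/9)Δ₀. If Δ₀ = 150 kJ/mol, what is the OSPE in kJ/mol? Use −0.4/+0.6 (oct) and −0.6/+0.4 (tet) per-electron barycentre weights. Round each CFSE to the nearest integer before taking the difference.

Octahedral (high-spin): t₂g⁶ eg³, CFSE = 6(−0.4) + 3(+0.6) = -0.6Δ₀ = -0.6 × 150 = -90 kJ/mol.
Tetrahedral: e⁴ t₂⁵, CFSE = 4(−0.6) + 5(+0.4) = -0.4Δₜ = -0.4 × (4/9) × 150 = -27 kJ/mol.
OSPE = -90 − (-27) = -63 kJ/mol.

-63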